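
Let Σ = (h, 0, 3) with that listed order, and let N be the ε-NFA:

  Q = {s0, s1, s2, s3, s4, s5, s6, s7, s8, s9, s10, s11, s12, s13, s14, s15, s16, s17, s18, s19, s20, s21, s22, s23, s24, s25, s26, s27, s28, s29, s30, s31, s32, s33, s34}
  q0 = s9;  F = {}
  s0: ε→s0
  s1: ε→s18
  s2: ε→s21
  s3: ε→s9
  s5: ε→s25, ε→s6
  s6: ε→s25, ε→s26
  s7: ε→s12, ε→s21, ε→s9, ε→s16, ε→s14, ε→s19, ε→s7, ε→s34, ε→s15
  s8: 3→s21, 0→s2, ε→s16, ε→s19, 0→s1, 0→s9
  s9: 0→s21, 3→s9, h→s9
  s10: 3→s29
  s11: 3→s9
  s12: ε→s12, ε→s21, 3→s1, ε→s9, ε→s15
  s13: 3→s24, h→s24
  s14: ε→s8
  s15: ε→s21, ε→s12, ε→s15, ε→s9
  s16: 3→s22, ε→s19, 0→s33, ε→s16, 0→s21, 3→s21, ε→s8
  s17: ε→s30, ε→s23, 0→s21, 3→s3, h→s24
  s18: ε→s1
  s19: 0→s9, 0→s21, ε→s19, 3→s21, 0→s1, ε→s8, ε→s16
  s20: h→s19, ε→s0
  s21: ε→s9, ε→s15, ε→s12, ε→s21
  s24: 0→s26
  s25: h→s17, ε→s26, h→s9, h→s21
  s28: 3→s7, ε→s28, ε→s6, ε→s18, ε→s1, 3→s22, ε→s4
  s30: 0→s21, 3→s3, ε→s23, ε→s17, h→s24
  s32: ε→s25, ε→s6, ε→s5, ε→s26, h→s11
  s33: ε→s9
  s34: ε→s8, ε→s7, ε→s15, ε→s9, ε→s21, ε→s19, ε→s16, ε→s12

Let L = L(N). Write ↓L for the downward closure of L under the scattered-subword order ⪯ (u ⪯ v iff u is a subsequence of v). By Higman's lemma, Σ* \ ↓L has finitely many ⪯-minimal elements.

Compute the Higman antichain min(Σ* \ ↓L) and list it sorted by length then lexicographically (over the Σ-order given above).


Antichain: [ε].

|Q|=35, |F|=0, |δ|=97 (63 ε).
min D↑ (1 st, q0=0, F={0}): 0:h→0,0→0,3→0 [Hopcroft].
ε ∈ L(D↑) — L = ∅.


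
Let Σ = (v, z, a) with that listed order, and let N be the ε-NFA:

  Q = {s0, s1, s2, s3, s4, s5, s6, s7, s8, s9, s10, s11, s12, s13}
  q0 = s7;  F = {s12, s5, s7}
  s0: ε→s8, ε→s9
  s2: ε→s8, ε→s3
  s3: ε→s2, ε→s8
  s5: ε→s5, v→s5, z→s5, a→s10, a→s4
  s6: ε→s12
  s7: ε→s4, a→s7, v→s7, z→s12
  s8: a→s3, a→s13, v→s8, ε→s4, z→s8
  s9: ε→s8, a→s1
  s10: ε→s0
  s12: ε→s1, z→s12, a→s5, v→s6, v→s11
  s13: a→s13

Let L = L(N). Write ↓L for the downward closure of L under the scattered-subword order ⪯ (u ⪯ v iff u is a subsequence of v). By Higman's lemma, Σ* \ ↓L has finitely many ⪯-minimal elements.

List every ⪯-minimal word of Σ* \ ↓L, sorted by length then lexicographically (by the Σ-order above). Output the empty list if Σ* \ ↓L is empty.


|Q|=14, |F|=3, |δ|=30 (13 ε).
min D↑ (4 st, q0=0, F={3}): 0:v→0,z→1,a→0 1:v→1,z→1,a→2 2:v→2,z→2,a→3 3:v→3,z→3,a→3 [Hopcroft].
'zaa': N↓-sim [14, 13, 10, 9] end={s0,s1,s10,s13,s2,s3,s4,s8,s9} ∉↓L; 3/3 single-dels accept.
1 minimals (antichain).

A = [zaa].


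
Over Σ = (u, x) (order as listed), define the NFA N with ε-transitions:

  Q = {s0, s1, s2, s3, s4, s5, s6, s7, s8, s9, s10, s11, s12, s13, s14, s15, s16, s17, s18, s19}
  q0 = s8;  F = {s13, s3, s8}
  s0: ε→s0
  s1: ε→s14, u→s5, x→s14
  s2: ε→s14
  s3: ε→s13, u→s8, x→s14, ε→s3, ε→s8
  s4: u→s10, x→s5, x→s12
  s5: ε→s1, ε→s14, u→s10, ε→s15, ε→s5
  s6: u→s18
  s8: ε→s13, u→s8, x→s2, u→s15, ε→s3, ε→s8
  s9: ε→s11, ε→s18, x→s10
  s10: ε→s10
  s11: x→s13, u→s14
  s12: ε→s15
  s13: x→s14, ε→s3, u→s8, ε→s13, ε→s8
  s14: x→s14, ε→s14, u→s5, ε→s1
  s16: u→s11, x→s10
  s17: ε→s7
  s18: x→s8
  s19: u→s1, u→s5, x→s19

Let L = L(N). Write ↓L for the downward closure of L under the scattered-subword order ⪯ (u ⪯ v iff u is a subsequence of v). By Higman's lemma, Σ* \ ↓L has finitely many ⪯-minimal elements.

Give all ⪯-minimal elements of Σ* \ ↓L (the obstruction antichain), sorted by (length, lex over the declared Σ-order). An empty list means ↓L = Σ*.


Antichain: [x].

|Q|=20, |F|=3, |δ|=48 (23 ε).
min D↑ (2 st, q0=0, F={1}): 0:u→0,x→1 1:u→1,x→1 (ε-aug+det+¬).
'x': run [9, 6] end={s1,s10,s14,s15,s2,s5} ∉↓L; 1/1 single-dels accept.
1 minimals (antichain).


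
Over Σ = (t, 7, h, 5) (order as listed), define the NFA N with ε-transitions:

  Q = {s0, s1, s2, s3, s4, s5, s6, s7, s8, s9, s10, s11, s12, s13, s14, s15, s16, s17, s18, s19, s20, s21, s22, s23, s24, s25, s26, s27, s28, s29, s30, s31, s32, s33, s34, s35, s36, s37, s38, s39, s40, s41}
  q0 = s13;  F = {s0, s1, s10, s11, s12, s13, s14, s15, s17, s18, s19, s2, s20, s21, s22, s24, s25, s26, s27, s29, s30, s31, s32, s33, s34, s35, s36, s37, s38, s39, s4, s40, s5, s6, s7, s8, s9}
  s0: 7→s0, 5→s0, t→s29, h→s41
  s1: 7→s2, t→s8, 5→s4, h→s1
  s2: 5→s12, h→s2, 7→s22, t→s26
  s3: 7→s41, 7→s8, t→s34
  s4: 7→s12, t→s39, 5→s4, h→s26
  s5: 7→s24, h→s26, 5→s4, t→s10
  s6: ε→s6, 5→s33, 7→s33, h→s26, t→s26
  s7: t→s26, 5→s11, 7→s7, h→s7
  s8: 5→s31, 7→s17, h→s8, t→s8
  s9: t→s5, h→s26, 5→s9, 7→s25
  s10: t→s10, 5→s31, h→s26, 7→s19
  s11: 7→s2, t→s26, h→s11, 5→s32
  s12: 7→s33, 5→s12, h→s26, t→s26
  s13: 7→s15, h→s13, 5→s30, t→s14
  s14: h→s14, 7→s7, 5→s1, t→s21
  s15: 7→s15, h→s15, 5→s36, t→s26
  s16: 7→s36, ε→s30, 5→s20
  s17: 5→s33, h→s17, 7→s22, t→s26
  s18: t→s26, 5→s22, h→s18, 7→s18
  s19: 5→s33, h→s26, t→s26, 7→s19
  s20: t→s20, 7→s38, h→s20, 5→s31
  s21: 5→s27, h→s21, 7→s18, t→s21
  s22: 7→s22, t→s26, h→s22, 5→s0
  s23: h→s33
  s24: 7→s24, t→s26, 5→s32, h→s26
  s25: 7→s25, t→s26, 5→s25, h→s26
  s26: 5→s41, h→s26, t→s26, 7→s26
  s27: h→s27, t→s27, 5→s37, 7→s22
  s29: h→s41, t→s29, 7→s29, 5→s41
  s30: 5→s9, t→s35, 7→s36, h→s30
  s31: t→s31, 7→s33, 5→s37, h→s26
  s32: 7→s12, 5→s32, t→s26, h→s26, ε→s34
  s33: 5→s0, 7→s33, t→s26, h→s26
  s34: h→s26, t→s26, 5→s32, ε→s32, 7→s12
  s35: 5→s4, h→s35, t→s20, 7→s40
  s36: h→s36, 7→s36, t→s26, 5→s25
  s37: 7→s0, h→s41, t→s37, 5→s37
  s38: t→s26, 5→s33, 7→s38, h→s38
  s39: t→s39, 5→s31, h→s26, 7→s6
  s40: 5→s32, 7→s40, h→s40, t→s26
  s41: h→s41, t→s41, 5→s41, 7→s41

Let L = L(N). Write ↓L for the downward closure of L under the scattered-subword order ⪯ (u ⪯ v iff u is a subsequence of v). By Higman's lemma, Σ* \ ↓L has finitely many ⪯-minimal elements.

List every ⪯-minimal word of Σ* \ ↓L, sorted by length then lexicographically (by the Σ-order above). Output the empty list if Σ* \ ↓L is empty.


Antichain: [7t5, 55h5, tt55h, t5775h].

|Q|=42, |F|=37, |δ|=162 (4 ε).
min D↑ (37 st, q0=0, F={17}): 0:t→1,7→2,h→0,5→3 1:t→4,7→5,h→1,5→6 2:t→7,7→2,h→2,5→8 3:t→9,7→8,h→3,5→10 4:t→4,7→11,h→4,5→12 5:t→7,7→5,h→5,5→13 6:t→14,7→15,h→6,5→16 7:t→7,7→7,h→7,5→17 8:t→7,7→8,h→8,5→18 9:t→19,7→20,h→9,5→16 10:t→21,7→18,h→7,5→10 11:t→7,7→11,h→11,5→22 12:t→12,7→22,h→12,5→23 13:t→7,7→15,h→13,5→24 14:t→14,7→25,h→14,5→26 15:t→7,7→22,h→15,5→27 16:t→28,7→27,h→7,5→16 17:t→17,7→17,h→17,5→17 18:t→7,7→18,h→7,5→18 19:t→19,7→29,h→19,5→26 20:t→7,7→20,h→20,5→24 21:t→30,7→31,h→7,5→16 22:t→7,7→22,h→22,5→32 23:t→23,7→32,h→17,5→23 24:t→7,7→27,h→7,5→24 25:t→7,7→22,h→25,5→33 26:t→26,7→33,h→7,5→23 27:t→7,7→33,h→7,5→27 28:t→28,7→34,h→7,5→26 29:t→7,7→29,h→29,5→33 30:t→30,7→35,h→7,5→26 31:t→7,7→31,h→7,5→24 32:t→36,7→32,h→17,5→32 33:t→7,7→33,h→7,5→32 34:t→7,7→33,h→7,5→33 35:t→7,7→35,h→7,5→33 36:t→36,7→36,h→17,5→17.
'7t5': |S_i|=[38, 22, 3, 1] end={s41} — reject; 3/3 deletions ∈↓L.
'55h5': |S_i|=[38, 32, 19, 2, 1] end={s41} rej; 4/4 deletions ∈↓L.
'tt55h': |S_i|=[38, 32, 19, 9, 4, 1] end={s41} — reject; 5/5 deletions ∈↓L.
't5775h': |S_i|=[38, 32, 20, 10, 6, 3, 1] end={s41} ∉↓L; 6/6 del acc.
4 words, ⪯-incomp.


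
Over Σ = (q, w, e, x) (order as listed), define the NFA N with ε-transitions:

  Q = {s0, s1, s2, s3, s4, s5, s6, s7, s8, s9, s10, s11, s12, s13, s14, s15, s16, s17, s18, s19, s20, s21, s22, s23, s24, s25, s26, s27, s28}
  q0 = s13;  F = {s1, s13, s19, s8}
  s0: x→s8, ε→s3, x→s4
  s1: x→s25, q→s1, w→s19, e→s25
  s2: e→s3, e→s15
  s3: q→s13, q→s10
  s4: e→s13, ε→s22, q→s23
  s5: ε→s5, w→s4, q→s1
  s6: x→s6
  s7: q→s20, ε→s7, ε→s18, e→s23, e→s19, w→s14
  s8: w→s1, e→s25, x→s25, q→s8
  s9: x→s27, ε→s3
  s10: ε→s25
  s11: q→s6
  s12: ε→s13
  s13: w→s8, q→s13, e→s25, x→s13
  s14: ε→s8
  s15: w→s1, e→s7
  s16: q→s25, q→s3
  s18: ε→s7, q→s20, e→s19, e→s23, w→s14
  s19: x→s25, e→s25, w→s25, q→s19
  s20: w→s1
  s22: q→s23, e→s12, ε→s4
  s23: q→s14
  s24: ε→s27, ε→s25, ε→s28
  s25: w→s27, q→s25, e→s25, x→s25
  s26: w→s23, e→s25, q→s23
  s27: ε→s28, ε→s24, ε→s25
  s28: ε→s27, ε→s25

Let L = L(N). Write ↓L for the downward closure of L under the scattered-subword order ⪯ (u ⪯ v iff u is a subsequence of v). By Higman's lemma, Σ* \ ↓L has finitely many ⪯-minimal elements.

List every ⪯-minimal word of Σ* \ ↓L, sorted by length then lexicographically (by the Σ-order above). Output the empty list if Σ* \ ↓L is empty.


|Q|=29, |F|=4, |δ|=71 (19 ε).
min D↑ (5 st, q0=0, F={2}): 0:q→0,w→1,e→2,x→0 1:q→1,w→3,e→2,x→2 2:q→2,w→2,e→2,x→2 3:q→3,w→4,e→2,x→2 4:q→4,w→2,e→2,x→2 (ε-aug+det+¬).
'e': |S_i|=[8, 4] end={s24,s25,s27,s28} rej; 1/1 del acc.
'wx': N↓-sim [8, 7, 4] end={s24,s25,s27,s28} rej; 2/2 del acc.
'wwww': N↓-sim [8, 7, 6, 5, 4] end={s24,s25,s27,s28} — reject; 4/4 single-dels accept.
3 words, ⪯-incomp.

A = [e, wx, wwww].


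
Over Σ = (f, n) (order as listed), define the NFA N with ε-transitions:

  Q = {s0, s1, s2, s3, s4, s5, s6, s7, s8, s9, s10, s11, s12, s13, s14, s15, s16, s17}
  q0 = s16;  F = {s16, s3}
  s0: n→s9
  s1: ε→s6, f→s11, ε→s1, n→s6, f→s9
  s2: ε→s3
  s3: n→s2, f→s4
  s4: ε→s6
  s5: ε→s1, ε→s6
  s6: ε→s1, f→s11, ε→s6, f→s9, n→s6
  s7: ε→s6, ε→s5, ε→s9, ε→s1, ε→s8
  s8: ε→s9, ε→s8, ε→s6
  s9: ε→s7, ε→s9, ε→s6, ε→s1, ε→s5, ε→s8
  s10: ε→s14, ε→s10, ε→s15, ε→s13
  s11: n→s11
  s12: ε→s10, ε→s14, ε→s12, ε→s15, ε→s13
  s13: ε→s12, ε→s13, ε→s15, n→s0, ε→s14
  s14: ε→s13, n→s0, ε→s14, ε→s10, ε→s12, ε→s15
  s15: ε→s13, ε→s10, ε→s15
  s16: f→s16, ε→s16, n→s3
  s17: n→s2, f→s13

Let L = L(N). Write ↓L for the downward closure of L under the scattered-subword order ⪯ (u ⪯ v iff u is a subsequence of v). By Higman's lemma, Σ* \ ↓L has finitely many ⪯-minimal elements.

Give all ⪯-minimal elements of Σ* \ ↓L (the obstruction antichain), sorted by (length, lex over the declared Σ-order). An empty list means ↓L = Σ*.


A = [nf].

|Q|=18, |F|=2, |δ|=60 (44 ε).
min D↑ (3 st, q0=0, F={2}): 0:f→0,n→1 1:f→2,n→1 2:f→2,n→2 [Hopcroft].
'nf': run [11, 10, 8] end={s1,s11,s4,s5,s6,s7,s8,s9} — reject; 2/2 deletions ∈↓L.
1 minimals (antichain).


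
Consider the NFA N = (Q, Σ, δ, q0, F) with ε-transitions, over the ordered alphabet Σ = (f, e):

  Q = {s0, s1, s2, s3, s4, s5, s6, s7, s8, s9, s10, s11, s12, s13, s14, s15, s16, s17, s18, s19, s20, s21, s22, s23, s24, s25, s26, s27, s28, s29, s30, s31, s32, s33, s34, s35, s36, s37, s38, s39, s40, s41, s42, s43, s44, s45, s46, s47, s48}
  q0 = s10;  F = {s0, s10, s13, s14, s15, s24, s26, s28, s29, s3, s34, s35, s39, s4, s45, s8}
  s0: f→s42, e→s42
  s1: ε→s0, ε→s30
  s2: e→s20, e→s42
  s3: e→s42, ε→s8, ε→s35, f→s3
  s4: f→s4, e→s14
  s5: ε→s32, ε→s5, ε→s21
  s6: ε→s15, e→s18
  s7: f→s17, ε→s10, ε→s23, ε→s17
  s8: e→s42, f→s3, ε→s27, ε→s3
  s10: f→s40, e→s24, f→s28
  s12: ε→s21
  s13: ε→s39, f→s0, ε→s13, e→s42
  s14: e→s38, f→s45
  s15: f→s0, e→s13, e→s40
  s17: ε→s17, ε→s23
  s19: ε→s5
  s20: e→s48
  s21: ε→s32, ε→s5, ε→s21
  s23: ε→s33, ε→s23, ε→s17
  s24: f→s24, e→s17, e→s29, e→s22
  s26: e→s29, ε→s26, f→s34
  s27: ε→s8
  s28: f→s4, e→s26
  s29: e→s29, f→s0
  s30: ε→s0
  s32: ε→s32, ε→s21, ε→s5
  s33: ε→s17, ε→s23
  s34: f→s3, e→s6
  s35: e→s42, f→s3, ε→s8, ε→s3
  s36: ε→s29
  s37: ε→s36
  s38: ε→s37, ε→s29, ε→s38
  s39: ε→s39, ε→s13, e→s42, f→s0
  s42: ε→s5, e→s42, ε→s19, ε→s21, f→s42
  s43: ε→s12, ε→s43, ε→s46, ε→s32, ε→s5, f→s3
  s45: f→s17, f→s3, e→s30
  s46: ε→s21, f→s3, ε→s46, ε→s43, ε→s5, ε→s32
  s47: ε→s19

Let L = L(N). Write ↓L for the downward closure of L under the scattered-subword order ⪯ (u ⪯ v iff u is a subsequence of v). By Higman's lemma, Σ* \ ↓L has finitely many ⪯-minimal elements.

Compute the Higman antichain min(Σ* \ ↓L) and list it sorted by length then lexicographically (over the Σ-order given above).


Antichain: [eeff, eefe, feffe, ffefef, ffefee, fefeee].

|Q|=49, |F|=16, |δ|=102 (56 ε).
min D↑ (14 st, q0=0, F={12}): 0:f→1,e→2 1:f→3,e→4 2:f→2,e→5 3:f→3,e→6 4:f→7,e→5 5:f→8,e→5 6:f→9,e→5 7:f→10,e→11 8:f→12,e→12 9:f→10,e→8 10:f→10,e→12 11:f→8,e→13 12:f→12,e→12 13:f→8,e→12 (ε-aug+det+¬).
'eeff': N↓-sim [33, 30, 21, 6, 5] end={s19,s21,s32,s42,s5} ∉↓L; 4/4 del acc.
'eefe': |S_i|=[33, 30, 21, 6, 5] end={s19,s21,s32,s42,s5} rej; 4/4 deletions ∈↓L.
'feffe': run [33, 32, 29, 22, 13, 5] end={s19,s21,s32,s42,s5} ∉↓L; 5/5 single-dels accept.
'ffefef': N↓-sim [33, 32, 30, 27, 15, 7, 5] end={s19,s21,s32,s42,s5} ∉↓L; 6/6 deletions ∈↓L.
'ffefee': |S_i|=[33, 32, 30, 27, 15, 7, 5] end={s19,s21,s32,s42,s5} rej; 6/6 single-dels accept.
'fefeee': |S_i|=[33, 32, 29, 22, 13, 10, 5] end={s19,s21,s32,s42,s5} — reject; 6/6 deletions ∈↓L.
6 minimals (antichain).


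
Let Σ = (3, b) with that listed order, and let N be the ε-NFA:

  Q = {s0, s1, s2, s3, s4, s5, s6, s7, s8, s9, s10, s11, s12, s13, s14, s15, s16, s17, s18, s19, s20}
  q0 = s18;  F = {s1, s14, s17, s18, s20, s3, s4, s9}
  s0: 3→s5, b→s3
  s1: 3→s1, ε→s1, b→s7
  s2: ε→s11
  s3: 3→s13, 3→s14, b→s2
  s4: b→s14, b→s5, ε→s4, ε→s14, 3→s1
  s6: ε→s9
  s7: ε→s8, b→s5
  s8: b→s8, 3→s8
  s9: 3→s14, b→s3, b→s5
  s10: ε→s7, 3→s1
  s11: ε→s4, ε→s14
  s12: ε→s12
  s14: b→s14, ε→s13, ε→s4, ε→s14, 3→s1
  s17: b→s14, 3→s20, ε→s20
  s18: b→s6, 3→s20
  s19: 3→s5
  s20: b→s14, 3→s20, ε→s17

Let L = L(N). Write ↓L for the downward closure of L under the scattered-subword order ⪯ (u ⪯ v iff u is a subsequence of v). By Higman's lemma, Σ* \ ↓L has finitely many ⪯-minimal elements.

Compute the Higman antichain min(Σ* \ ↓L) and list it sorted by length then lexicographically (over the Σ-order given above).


A = [3b3b, b33b, bbb3b].

|Q|=21, |F|=8, |δ|=41 (15 ε).
min D↑ (7 st, q0=0, F={6}): 0:3→1,b→2 1:3→1,b→3 2:3→3,b→4 3:3→5,b→3 4:3→3,b→3 5:3→5,b→6 6:3→6,b→6 (ε-aug+det+¬).
'3b3b': N↓-sim [15, 9, 7, 4, 3] end={s5,s7,s8} rej; 4/4 single-dels accept.
'b33b': |S_i|=[15, 12, 7, 4, 3] end={s5,s7,s8} ∉↓L; 4/4 deletions ∈↓L.
'bbb3b': run [15, 12, 10, 9, 4, 3] end={s5,s7,s8} — reject; 5/5 single-dels accept.
3 obstructions.


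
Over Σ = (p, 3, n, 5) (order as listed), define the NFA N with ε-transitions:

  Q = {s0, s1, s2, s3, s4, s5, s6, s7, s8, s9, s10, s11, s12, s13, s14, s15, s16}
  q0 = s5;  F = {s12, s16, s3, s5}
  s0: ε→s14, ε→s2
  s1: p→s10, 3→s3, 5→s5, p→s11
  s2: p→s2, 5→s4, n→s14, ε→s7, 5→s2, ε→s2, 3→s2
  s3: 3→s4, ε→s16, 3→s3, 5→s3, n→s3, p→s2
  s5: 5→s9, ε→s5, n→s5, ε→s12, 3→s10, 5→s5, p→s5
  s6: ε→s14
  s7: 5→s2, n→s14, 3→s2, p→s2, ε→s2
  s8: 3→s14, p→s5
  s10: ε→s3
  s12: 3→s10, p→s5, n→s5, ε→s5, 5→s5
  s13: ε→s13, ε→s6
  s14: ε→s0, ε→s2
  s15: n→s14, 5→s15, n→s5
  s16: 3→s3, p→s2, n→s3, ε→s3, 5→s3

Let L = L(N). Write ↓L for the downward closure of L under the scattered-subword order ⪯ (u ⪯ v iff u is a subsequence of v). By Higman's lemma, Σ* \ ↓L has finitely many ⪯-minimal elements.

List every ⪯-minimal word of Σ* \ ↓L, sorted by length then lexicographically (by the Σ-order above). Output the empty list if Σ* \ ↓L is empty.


A = [3p].

|Q|=17, |F|=4, |δ|=52 (16 ε).
min D↑ (3 st, q0=0, F={2}): 0:p→0,3→1,n→0,5→0 1:p→2,3→1,n→1,5→1 2:p→2,3→2,n→2,5→2 (ε-aug+det+¬).
'3p': N↓-sim [11, 8, 5] end={s0,s14,s2,s4,s7} rej; 2/2 deletions ∈↓L.
1 obstructions.


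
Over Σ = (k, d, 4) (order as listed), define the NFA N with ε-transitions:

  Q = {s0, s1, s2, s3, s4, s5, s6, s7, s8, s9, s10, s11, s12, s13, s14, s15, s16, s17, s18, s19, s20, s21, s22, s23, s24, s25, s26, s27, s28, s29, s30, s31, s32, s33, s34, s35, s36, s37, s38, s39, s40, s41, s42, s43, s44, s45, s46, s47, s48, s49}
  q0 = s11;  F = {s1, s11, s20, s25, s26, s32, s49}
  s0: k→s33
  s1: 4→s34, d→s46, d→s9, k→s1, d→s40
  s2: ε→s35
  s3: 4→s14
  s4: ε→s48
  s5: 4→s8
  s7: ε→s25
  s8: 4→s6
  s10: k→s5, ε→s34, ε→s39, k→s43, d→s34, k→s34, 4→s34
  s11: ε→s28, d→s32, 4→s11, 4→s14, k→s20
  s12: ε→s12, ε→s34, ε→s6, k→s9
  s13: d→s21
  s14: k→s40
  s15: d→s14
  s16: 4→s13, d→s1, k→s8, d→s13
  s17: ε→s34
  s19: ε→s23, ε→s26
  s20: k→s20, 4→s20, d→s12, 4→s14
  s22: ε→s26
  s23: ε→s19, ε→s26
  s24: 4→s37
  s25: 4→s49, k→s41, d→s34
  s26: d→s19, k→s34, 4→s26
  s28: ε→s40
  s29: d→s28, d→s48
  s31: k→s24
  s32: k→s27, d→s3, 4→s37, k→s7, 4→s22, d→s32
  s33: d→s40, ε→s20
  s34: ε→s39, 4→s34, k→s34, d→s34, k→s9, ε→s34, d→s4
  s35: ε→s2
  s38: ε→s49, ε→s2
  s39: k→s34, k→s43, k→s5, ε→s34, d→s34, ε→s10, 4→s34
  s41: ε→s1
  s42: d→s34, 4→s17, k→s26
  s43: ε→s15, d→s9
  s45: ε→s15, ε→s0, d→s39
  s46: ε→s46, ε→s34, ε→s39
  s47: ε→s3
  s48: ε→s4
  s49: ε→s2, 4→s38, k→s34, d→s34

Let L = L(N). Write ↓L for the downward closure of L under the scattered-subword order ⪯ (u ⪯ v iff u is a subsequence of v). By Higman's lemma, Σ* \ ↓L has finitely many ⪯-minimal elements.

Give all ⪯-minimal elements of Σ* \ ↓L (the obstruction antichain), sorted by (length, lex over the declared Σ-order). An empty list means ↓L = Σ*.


|Q|=50, |F|=7, |δ|=99 (34 ε).
min D↑ (8 st, q0=0, F={3}): 0:k→1,d→2,4→0 1:k→1,d→3,4→1 2:k→4,d→2,4→5 3:k→3,d→3,4→3 4:k→6,d→3,4→7 5:k→3,d→5,4→5 6:k→6,d→3,4→3 7:k→3,d→3,4→7 [Hopcroft].
'kd': run [34, 25, 15] end={s10,s12,s14,s15,s34,s39,s4,s40,s43,s46,s48,s5,…} ∉↓L; 2/2 single-dels accept.
'd4k': N↓-sim [34, 31, 22, 13] end={s10,s14,s15,s34,s39,s4,s40,s43,s48,s5,s6,s8,…} rej; 3/3 del acc.
'dkk4': N↓-sim [34, 31, 23, 16, 13] end={s10,s14,s15,s34,s39,s4,s40,s43,s48,s5,s6,s8,…} — reject; 4/4 single-dels accept.
3 words, ⪯-incomp.

Antichain: [kd, d4k, dkk4].


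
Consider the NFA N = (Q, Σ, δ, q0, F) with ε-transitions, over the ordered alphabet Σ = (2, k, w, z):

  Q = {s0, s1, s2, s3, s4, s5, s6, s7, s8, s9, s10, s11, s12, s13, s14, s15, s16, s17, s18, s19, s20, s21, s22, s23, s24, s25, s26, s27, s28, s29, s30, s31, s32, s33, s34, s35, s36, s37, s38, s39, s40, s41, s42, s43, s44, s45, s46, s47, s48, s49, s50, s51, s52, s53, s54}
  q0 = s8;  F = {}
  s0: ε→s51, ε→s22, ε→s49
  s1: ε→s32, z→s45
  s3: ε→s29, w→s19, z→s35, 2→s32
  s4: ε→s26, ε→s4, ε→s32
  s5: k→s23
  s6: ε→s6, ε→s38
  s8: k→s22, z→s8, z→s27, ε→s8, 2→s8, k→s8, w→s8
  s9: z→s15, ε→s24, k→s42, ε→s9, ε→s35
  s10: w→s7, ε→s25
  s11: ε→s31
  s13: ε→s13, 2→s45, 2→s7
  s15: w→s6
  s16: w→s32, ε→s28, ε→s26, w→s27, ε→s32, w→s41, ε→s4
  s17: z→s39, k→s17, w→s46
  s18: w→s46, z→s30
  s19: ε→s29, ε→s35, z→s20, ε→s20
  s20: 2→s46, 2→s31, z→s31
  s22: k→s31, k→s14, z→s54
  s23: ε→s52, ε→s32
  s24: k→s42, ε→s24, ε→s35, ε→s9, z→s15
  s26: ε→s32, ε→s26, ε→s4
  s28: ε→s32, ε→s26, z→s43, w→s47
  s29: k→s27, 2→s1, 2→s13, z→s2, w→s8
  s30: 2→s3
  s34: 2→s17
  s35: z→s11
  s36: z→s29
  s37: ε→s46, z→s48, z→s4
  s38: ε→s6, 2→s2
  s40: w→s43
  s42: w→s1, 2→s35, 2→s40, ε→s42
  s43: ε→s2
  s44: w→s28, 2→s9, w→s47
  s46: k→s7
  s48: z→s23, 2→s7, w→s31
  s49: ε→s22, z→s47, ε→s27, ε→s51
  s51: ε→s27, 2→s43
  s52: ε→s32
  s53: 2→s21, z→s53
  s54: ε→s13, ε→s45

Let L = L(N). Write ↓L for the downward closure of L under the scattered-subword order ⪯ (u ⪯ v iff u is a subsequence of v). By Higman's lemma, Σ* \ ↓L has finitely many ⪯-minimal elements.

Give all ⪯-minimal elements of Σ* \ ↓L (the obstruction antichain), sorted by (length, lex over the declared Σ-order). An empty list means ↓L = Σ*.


|Q|=55, |F|=0, |δ|=108 (45 ε).
min D↑ (1 st, q0=0, F={0}): 0:2→0,k→0,w→0,z→0 [Hopcroft].
ε ∈ L(D↑) — L = ∅.

A = [ε].


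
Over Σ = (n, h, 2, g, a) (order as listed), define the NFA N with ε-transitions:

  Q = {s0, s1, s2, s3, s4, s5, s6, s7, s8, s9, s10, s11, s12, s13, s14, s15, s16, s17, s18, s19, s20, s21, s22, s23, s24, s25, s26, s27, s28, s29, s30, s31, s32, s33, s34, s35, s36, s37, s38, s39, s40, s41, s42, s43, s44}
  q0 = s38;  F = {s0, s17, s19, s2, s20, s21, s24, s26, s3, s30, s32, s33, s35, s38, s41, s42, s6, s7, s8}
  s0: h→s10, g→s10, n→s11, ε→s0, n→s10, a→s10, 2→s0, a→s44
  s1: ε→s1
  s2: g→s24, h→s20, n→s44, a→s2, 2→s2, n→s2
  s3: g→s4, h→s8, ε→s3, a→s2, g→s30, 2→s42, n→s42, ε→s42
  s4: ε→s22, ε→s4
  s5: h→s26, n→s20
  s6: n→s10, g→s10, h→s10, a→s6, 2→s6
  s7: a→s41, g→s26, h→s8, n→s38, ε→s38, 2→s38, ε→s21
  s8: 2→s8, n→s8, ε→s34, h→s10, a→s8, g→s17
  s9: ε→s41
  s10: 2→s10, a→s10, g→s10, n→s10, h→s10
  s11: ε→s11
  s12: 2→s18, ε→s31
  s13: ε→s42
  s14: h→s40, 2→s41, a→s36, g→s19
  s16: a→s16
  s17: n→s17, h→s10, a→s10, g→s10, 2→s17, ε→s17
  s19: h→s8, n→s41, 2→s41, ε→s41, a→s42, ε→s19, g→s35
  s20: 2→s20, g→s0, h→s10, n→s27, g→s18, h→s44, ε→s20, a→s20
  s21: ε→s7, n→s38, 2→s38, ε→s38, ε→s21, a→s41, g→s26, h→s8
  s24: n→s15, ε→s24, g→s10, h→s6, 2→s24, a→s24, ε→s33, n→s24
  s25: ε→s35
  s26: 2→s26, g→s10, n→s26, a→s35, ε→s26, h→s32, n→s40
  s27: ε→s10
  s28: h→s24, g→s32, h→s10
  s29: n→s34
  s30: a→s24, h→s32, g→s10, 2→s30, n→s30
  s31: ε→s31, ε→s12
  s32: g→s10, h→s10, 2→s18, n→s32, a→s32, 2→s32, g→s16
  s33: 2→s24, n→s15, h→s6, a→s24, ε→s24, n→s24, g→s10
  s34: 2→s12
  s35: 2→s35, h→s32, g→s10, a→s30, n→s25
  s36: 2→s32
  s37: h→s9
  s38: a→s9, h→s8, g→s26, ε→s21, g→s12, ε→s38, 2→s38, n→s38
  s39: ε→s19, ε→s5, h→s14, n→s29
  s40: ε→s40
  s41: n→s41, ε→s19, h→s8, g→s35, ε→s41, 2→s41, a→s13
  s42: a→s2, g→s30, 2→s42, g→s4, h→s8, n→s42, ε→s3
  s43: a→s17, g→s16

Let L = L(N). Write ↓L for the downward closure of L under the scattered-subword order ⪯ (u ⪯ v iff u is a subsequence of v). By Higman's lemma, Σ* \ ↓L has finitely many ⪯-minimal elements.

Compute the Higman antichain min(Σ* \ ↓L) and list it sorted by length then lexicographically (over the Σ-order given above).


A = [hh, gg, hga, aaahn].

|Q|=45, |F|=19, |δ|=168 (36 ε).
min D↑ (15 st, q0=0, F={4}): 0:n→0,h→1,2→0,g→2,a→3 1:n→1,h→4,2→1,g→5,a→1 2:n→2,h→6,2→2,g→4,a→7 3:n→3,h→1,2→3,g→7,a→8 4:n→4,h→4,2→4,g→4,a→4 5:n→5,h→4,2→5,g→4,a→4 6:n→6,h→4,2→6,g→4,a→6 7:n→7,h→6,2→7,g→4,a→9 8:n→8,h→1,2→8,g→9,a→10 9:n→9,h→6,2→9,g→4,a→11 10:n→10,h→12,2→10,g→11,a→10 11:n→11,h→13,2→11,g→4,a→11 12:n→4,h→4,2→12,g→14,a→12 13:n→4,h→4,2→13,g→4,a→13 14:n→4,h→4,2→14,g→4,a→4.
'hh': N↓-sim [35, 15, 2] end={s10,s44} rej; 2/2 del acc.
'gg': N↓-sim [35, 21, 2] end={s10,s16} ∉↓L; 2/2 single-dels accept.
'hga': |S_i|=[35, 15, 7, 3] end={s10,s16,s44} ∉↓L; 3/3 deletions ∈↓L.
'aaahn': run [35, 30, 25, 19, 8, 3] end={s10,s11,s27} ∉↓L; 5/5 single-dels accept.
4 minimals (antichain).


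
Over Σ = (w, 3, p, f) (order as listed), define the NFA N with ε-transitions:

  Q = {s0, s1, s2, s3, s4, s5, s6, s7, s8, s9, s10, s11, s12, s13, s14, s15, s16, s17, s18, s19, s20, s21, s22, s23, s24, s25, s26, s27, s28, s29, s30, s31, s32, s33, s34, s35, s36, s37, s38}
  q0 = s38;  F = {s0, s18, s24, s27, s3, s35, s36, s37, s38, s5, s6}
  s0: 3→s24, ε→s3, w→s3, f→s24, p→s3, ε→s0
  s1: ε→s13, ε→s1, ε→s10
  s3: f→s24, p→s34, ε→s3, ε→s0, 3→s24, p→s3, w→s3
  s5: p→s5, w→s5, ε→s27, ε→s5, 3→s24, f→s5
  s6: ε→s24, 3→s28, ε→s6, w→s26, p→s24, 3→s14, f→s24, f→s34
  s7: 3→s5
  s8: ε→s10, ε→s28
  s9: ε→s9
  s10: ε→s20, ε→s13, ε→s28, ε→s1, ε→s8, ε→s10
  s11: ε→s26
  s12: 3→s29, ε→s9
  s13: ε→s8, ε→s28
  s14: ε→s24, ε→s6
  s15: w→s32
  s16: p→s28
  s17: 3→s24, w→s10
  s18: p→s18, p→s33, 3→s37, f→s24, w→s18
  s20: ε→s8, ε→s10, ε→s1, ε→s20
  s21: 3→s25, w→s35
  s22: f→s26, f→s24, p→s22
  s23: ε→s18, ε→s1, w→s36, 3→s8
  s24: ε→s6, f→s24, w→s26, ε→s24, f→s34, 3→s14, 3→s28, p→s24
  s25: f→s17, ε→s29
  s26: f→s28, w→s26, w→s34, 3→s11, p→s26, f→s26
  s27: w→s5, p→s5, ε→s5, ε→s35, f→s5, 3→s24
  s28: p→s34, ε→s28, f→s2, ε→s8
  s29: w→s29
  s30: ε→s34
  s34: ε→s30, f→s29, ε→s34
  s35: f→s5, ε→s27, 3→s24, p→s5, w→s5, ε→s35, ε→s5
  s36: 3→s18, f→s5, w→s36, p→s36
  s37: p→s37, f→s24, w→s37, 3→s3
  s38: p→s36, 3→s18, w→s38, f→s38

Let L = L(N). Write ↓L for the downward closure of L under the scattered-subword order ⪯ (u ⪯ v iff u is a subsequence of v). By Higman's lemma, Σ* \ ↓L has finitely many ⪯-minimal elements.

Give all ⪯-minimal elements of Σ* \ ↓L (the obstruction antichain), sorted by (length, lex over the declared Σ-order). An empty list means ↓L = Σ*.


min(Σ*\↓L) = [3fw, pf3w, 3333w].

|Q|=39, |F|=11, |δ|=119 (45 ε).
min D↑ (8 st, q0=0, F={7}): 0:w→0,3→1,p→2,f→0 1:w→1,3→3,p→1,f→4 2:w→2,3→1,p→2,f→5 3:w→3,3→6,p→3,f→4 4:w→7,3→4,p→4,f→4 5:w→5,3→4,p→5,f→5 6:w→6,3→4,p→6,f→4 7:w→7,3→7,p→7,f→7 (ε-aug+det+¬).
'3fw': run [25, 20, 15, 12] end={s1,s10,s11,s13,s2,s20,s26,s28,s29,s30,s34,s8} ∉↓L; 3/3 single-dels accept.
'pf3w': N↓-sim [25, 24, 18, 15, 12] end={s1,s10,s11,s13,s2,s20,s26,s28,s29,s30,s34,s8} ∉↓L; 4/4 single-dels accept.
'3333w': run [25, 20, 18, 17, 15, 12] end={s1,s10,s11,s13,s2,s20,s26,s28,s29,s30,s34,s8} ∉↓L; 5/5 deletions ∈↓L.
3 obstructions.


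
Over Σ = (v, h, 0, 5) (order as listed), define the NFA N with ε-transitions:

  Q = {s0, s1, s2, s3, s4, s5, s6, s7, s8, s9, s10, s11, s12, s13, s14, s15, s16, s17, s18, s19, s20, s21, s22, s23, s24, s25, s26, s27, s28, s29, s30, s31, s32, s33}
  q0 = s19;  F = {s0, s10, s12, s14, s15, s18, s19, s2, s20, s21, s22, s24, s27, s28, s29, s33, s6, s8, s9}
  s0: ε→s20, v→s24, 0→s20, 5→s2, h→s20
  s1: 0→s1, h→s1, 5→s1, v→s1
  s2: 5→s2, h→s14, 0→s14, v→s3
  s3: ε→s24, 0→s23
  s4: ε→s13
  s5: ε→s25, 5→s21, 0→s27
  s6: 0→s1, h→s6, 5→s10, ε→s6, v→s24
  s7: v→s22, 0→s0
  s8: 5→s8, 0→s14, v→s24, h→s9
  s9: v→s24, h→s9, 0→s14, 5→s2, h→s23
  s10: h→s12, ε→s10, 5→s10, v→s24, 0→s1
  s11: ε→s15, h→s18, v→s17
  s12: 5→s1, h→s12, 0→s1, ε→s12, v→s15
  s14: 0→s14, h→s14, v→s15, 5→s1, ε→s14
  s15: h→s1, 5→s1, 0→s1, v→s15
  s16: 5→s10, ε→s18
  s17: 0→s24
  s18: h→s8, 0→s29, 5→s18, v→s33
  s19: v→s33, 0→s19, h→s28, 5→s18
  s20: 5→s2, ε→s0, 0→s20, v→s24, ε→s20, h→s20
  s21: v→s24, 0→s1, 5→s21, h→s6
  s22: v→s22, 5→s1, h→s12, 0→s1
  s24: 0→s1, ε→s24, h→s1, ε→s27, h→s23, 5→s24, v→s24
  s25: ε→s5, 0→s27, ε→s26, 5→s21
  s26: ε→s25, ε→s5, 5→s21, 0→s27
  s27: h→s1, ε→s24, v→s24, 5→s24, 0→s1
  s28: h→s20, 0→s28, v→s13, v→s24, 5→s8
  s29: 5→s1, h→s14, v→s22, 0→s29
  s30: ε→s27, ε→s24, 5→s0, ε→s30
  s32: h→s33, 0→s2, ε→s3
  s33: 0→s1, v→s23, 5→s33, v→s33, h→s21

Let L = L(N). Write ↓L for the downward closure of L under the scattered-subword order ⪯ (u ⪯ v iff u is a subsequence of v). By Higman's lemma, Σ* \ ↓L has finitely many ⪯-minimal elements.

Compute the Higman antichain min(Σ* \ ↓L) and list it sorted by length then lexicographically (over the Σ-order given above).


A = [v0, hvh, 505, hh5h5].

|Q|=34, |F|=19, |δ|=123 (23 ε).
min D↑ (18 st, q0=0, F={5}): 0:v→1,h→2,0→0,5→3 1:v→1,h→4,0→5,5→1 2:v→6,h→7,0→2,5→8 3:v→1,h→8,0→9,5→3 4:v→6,h→10,0→5,5→4 5:v→5,h→5,0→5,5→5 6:v→6,h→5,0→5,5→6 7:v→6,h→7,0→7,5→11 8:v→6,h→12,0→13,5→8 9:v→14,h→13,0→9,5→5 10:v→6,h→10,0→5,5→15 11:v→6,h→13,0→13,5→11 12:v→6,h→12,0→13,5→11 13:v→16,h→13,0→13,5→5 14:v→14,h→17,0→5,5→5 15:v→6,h→17,0→5,5→15 16:v→16,h→5,0→5,5→5 17:v→16,h→17,0→5,5→5 [Hopcroft].
'v0': |S_i|=[23, 13, 2] end={s1,s23} ∉↓L; 2/2 del acc.
'hvh': run [23, 18, 7, 2] end={s1,s23} rej; 3/3 del acc.
'505': |S_i|=[23, 18, 7, 1] end={s1} — reject; 3/3 deletions ∈↓L.
'hh5h5': |S_i|=[23, 18, 14, 10, 5, 1] end={s1} — reject; 5/5 del acc.
4 minimals (antichain).


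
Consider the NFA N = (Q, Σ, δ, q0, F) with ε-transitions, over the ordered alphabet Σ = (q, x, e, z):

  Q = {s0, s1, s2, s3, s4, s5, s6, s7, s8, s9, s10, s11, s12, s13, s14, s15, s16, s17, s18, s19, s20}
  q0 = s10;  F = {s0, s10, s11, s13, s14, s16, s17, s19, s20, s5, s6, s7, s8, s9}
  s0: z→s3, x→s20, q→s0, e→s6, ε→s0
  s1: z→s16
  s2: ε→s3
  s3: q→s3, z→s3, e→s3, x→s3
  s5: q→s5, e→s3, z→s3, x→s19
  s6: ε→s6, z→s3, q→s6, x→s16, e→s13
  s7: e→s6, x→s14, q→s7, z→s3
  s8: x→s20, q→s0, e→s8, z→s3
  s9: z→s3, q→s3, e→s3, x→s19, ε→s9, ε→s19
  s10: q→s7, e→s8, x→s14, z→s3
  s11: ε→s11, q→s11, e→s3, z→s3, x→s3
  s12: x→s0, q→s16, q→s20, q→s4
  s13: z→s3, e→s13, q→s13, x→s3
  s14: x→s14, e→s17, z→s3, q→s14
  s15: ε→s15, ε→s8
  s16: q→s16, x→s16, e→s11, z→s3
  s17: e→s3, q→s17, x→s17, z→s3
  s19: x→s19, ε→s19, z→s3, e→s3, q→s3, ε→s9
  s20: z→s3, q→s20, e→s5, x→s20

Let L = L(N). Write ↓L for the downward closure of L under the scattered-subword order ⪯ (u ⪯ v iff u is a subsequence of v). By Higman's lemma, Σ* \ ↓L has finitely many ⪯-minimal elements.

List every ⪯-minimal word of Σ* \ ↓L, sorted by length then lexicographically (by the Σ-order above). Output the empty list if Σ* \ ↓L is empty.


Antichain: [z, xee, qeex, exexq].

|Q|=21, |F|=14, |δ|=75 (10 ε).
min D↑ (14 st, q0=0, F={4}): 0:q→1,x→2,e→3,z→4 1:q→1,x→2,e→5,z→4 2:q→2,x→2,e→6,z→4 3:q→7,x→8,e→3,z→4 4:q→4,x→4,e→4,z→4 5:q→5,x→9,e→10,z→4 6:q→6,x→6,e→4,z→4 7:q→7,x→8,e→5,z→4 8:q→8,x→8,e→11,z→4 9:q→9,x→9,e→12,z→4 10:q→10,x→4,e→10,z→4 11:q→11,x→13,e→4,z→4 12:q→12,x→4,e→4,z→4 13:q→4,x→13,e→4,z→4.
'z': |S_i|=[15, 1] end={s3} ∉↓L; 1/1 del acc.
'xee': run [15, 9, 6, 1] end={s3} rej; 3/3 single-dels accept.
'qeex': N↓-sim [15, 13, 9, 3, 1] end={s3} ∉↓L; 4/4 del acc.
'exexq': run [15, 12, 8, 5, 3, 1] end={s3} ∉↓L; 5/5 del acc.
4 minimals (antichain).


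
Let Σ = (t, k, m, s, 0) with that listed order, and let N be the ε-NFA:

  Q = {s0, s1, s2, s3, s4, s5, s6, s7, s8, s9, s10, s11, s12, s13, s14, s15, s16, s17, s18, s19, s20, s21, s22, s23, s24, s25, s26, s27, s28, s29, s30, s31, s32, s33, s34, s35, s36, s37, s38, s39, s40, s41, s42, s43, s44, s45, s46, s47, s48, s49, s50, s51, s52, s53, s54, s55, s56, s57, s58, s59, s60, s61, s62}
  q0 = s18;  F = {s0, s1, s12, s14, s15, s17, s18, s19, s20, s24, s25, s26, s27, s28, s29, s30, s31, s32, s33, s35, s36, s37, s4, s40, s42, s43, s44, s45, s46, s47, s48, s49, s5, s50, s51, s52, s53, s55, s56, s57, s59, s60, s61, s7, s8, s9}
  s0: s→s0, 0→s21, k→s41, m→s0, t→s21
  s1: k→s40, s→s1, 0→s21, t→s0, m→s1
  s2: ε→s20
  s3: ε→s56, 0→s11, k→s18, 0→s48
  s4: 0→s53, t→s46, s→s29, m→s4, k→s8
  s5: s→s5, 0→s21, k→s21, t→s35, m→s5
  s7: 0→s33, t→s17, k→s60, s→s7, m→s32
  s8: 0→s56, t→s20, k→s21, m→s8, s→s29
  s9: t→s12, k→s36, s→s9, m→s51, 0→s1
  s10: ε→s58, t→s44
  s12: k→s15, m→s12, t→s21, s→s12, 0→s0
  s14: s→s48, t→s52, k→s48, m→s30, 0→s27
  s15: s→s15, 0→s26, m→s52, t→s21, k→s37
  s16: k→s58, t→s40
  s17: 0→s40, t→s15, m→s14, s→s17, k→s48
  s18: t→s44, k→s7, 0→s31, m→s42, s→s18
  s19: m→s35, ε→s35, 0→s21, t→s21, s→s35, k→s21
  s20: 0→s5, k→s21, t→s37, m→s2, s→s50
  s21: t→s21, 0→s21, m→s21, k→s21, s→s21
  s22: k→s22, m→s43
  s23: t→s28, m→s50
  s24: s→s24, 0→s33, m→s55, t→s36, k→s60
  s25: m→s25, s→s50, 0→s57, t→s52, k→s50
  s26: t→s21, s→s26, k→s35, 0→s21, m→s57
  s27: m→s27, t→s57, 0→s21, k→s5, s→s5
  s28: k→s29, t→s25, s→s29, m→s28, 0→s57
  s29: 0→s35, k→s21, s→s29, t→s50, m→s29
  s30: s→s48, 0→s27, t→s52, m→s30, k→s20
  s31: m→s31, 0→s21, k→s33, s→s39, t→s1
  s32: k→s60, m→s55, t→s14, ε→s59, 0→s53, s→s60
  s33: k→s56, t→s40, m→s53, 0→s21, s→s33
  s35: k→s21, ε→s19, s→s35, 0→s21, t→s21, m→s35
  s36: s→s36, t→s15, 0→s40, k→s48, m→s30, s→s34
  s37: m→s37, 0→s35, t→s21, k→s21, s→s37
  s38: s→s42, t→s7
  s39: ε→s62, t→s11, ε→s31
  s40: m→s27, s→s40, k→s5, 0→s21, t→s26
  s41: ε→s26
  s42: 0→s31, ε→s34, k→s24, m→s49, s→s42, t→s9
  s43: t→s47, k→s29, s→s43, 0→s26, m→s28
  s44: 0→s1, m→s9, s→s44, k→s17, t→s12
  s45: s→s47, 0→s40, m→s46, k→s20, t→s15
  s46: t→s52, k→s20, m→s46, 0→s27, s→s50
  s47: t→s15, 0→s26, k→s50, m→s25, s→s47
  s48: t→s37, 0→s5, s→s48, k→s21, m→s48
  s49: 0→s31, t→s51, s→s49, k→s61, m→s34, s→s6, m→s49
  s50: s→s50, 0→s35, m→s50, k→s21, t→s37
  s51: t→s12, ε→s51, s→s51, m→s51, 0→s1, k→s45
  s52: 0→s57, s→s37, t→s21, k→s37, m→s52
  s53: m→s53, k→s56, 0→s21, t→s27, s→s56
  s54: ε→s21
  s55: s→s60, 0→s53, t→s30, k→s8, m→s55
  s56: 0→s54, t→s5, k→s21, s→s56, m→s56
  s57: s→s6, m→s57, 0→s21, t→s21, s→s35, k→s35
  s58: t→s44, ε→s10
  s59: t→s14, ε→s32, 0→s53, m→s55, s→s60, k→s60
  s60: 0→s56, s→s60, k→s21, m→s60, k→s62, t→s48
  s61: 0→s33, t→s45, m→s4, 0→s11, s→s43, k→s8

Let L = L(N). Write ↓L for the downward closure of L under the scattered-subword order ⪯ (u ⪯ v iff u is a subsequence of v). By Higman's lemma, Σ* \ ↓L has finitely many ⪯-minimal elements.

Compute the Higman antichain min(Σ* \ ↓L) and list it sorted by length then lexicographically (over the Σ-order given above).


|Q|=63, |F|=46, |δ|=269 (14 ε).
min D↑ (45 st, q0=0, F={14}): 0:t→1,k→2,m→3,s→0,0→4 1:t→5,k→6,m→7,s→1,0→8 2:t→6,k→9,m→10,s→2,0→11 3:t→7,k→12,m→13,s→3,0→4 4:t→8,k→11,m→4,s→4,0→14 5:t→14,k→15,m→5,s→5,0→16 6:t→15,k→17,m→18,s→6,0→19 7:t→5,k→20,m→21,s→7,0→8 8:t→16,k→19,m→8,s→8,0→14 9:t→17,k→14,m→9,s→9,0→22 10:t→18,k→9,m→23,s→9,0→24 11:t→19,k→22,m→24,s→11,0→14 12:t→20,k→9,m→23,s→12,0→11 13:t→21,k→25,m→13,s→13,0→4 14:t→14,k→14,m→14,s→14,0→14 15:t→14,k→26,m→27,s→15,0→28 16:t→14,k→28,m→16,s→16,0→14 17:t→26,k→14,m→17,s→17,0→29 18:t→27,k→17,m→30,s→17,0→31 19:t→28,k→29,m→31,s→19,0→14 20:t→15,k→17,m→30,s→20,0→19 21:t→5,k→32,m→21,s→21,0→8 22:t→29,k→14,m→22,s→22,0→14 23:t→30,k→33,m→23,s→9,0→24 24:t→31,k→22,m→24,s→22,0→14 25:t→32,k→33,m→34,s→35,0→11 26:t→14,k→14,m→26,s→26,0→36 27:t→14,k→26,m→27,s→26,0→37 28:t→14,k→36,m→37,s→28,0→14 29:t→36,k→14,m→29,s→29,0→14 30:t→27,k→38,m→30,s→17,0→31 31:t→37,k→29,m→31,s→29,0→14 32:t→15,k→38,m→39,s→40,0→19 33:t→38,k→14,m→33,s→41,0→22 34:t→39,k→33,m→34,s→41,0→24 35:t→40,k→41,m→42,s→35,0→28 36:t→14,k→14,m→36,s→36,0→14 37:t→14,k→36,m→37,s→36,0→14 38:t→26,k→14,m→38,s→43,0→29 39:t→27,k→38,m→39,s→43,0→31 40:t→15,k→43,m→44,s→40,0→28 41:t→43,k→14,m→41,s→41,0→36 42:t→44,k→41,m→42,s→41,0→37 43:t→26,k→14,m→43,s→43,0→36 44:t→27,k→43,m→44,s→43,0→37 [Hopcroft].
'00': N↓-sim [55, 20, 2] end={s21,s54} rej; 2/2 single-dels accept.
'ttt': run [55, 33, 12, 1] end={s21} rej; 3/3 del acc.
'kkk': run [55, 44, 15, 2] end={s21,s62} ∉↓L; 3/3 deletions ∈↓L.
'kmsk': run [55, 44, 29, 13, 2] end={s21,s62} ∉↓L; 4/4 del acc.
'mmks0t': |S_i|=[55, 51, 44, 32, 22, 7, 1] end={s21} ∉↓L; 6/6 deletions ∈↓L.
5 words, ⪯-incomp.

Antichain: [00, ttt, kkk, kmsk, mmks0t].


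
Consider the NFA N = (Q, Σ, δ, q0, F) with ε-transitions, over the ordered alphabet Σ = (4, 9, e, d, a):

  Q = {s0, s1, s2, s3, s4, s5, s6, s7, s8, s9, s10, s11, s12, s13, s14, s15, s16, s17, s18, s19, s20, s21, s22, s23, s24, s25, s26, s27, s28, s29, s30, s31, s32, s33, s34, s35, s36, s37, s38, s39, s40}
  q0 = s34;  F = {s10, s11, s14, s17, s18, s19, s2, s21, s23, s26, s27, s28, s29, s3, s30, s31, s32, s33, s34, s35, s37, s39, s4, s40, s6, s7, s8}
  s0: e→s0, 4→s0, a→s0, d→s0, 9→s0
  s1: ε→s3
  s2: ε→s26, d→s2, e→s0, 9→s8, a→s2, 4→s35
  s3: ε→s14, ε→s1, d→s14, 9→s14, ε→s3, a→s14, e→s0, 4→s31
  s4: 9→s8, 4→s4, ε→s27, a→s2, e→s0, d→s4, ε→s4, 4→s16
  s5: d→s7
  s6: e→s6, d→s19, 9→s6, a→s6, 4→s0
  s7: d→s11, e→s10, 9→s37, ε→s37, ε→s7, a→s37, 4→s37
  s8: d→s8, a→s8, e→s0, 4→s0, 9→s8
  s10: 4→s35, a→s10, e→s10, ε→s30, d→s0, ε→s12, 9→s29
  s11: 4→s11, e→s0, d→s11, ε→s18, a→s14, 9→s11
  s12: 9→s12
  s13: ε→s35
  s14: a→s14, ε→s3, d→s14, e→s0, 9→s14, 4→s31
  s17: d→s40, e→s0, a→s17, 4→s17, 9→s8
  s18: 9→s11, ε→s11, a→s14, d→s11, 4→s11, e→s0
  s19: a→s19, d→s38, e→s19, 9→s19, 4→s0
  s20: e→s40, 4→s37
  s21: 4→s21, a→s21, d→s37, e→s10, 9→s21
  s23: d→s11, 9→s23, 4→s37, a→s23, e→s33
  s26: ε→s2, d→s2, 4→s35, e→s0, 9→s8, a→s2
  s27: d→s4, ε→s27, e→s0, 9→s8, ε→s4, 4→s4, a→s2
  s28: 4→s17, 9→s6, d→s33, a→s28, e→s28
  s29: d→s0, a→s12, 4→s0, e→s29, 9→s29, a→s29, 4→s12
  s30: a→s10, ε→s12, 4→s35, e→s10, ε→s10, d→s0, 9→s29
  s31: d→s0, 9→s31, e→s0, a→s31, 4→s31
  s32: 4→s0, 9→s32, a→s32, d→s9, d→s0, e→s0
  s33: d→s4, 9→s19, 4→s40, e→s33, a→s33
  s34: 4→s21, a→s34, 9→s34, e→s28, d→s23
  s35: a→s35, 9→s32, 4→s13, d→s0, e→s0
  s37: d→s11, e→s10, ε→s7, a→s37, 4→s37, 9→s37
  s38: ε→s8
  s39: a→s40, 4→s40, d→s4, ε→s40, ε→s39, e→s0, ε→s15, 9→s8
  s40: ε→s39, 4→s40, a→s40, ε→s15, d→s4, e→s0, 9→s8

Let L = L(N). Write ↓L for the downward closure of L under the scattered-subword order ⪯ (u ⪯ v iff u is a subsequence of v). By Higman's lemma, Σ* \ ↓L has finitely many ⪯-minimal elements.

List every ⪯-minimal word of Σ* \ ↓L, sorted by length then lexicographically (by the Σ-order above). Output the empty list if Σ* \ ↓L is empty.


A = [4ed, e4e, e94, dde, dda4d].

|Q|=41, |F|=27, |δ|=175 (27 ε).
min D↑ (21 st, q0=0, F={12}): 0:4→1,9→0,e→2,d→3,a→0 1:4→1,9→1,e→4,d→5,a→1 2:4→6,9→7,e→2,d→8,a→2 3:4→5,9→3,e→8,d→9,a→3 4:4→10,9→11,e→4,d→12,a→4 5:4→5,9→5,e→4,d→9,a→5 6:4→6,9→13,e→12,d→14,a→6 7:4→12,9→7,e→7,d→15,a→7 8:4→14,9→15,e→8,d→16,a→8 9:4→9,9→9,e→12,d→9,a→17 10:4→10,9→18,e→12,d→12,a→10 11:4→12,9→11,e→11,d→12,a→11 12:4→12,9→12,e→12,d→12,a→12 13:4→12,9→13,e→12,d→13,a→13 14:4→14,9→13,e→12,d→16,a→14 15:4→12,9→15,e→15,d→13,a→15 16:4→16,9→13,e→12,d→16,a→19 17:4→20,9→17,e→12,d→17,a→17 18:4→12,9→18,e→12,d→12,a→18 19:4→10,9→13,e→12,d→19,a→19 20:4→20,9→20,e→12,d→12,a→20.
'4ed': run [35, 28, 9, 2] end={s0,s9} — reject; 3/3 del acc.
'e4e': N↓-sim [35, 24, 16, 1] end={s0} rej; 3/3 del acc.
'e94': run [35, 24, 9, 2] end={s0,s12} ∉↓L; 3/3 del acc.
'dde': N↓-sim [35, 30, 18, 1] end={s0} — reject; 3/3 single-dels accept.
'dda4d': N↓-sim [35, 30, 18, 12, 6, 2] end={s0,s9} rej; 5/5 deletions ∈↓L.
5 words, ⪯-incomp.
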